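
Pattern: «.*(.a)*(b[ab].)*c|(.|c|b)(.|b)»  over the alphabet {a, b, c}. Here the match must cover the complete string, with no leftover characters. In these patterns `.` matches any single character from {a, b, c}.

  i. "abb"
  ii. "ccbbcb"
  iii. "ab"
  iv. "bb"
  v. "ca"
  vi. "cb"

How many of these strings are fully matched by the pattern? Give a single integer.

4

i → no match
ii → no match
iii → match
iv → match
v → match
vi → match
Total matched: 4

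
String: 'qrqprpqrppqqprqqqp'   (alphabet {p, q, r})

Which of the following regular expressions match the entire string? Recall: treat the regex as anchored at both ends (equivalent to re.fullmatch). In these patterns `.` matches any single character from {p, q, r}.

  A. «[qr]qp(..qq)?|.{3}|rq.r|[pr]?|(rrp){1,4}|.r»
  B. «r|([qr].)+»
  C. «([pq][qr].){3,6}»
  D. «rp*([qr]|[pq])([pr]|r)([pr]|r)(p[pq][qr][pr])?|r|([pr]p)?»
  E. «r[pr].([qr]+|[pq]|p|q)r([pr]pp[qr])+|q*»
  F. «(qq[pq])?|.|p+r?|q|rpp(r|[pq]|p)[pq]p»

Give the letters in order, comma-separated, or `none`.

A → no match
B → no match
C → match
D → no match
E → no match
F → no match

C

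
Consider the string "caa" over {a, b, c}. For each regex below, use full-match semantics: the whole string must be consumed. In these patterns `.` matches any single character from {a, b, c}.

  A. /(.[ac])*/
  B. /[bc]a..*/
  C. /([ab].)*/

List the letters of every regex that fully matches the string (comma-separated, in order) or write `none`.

A → no match
B → match
C → no match

B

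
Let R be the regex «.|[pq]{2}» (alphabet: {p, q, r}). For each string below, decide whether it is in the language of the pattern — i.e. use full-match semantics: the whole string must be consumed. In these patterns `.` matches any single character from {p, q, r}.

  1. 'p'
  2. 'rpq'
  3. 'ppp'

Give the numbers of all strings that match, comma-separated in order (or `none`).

1

1 → match
2 → no match
3 → no match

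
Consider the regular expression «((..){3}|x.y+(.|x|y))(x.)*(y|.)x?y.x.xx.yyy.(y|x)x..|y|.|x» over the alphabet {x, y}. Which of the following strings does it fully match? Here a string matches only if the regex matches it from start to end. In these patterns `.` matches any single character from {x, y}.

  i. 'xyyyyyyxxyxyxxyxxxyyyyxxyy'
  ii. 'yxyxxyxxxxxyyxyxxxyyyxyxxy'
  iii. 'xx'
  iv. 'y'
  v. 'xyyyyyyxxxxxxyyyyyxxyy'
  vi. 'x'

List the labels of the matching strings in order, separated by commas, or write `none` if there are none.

i, ii, iv, vi

i → match
ii → match
iii → no match
iv → match
v → no match
vi → match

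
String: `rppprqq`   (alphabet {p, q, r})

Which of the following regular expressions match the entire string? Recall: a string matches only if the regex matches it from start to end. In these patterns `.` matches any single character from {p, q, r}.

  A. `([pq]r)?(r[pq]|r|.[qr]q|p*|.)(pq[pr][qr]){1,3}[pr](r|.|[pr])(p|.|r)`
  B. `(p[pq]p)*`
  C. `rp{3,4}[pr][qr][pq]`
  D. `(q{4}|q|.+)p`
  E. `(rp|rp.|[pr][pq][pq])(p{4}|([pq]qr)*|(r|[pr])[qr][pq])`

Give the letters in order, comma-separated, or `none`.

C

A → no match
B → no match
C → match
D → no match — must end with `p`
E → no match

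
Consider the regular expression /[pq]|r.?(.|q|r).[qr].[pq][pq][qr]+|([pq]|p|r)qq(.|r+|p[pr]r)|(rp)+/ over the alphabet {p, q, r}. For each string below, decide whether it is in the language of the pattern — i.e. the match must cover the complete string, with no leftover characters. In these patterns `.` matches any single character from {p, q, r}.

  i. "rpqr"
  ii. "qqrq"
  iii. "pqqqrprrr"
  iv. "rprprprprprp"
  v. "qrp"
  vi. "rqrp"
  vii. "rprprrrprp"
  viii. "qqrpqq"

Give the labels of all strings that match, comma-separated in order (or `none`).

iv

i. "rpqr" → no match
ii. "qqrq" → no match
iii. "pqqqrprrr" → no match
iv. "rprprprprprp" → match
v. "qrp" → no match
vi. "rqrp" → no match
vii. "rprprrrprp" → no match
viii. "qqrpqq" → no match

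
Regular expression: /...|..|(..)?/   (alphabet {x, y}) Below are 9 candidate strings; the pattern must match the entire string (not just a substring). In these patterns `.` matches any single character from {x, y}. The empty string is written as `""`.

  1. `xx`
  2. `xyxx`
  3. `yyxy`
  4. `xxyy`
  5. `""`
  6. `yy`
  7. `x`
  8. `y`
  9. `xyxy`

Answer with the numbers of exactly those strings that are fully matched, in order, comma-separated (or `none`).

1 → match
2 → no match
3 → no match
4 → no match
5 → match
6 → match
7 → no match
8 → no match
9 → no match

1, 5, 6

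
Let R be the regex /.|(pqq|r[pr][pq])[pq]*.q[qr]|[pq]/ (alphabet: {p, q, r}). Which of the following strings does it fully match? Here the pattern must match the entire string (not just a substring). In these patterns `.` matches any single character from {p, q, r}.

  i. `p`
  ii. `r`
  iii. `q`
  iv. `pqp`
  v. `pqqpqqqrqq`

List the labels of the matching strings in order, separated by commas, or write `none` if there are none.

i → match
ii → match
iii → match
iv → no match
v → match

i, ii, iii, v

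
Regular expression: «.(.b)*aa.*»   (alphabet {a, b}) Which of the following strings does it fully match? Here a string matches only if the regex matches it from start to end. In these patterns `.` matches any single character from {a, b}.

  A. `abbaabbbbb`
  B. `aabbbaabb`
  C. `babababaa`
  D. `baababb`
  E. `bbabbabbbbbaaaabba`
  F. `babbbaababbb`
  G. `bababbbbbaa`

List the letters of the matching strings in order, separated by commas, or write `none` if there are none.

A → match
B → match
C → match
D → match
E → no match
F → match
G → match

A, B, C, D, F, G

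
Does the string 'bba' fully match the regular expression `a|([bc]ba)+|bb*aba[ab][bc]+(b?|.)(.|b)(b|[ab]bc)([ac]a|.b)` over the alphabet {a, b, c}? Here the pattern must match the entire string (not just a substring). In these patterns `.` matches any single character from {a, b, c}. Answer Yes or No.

Yes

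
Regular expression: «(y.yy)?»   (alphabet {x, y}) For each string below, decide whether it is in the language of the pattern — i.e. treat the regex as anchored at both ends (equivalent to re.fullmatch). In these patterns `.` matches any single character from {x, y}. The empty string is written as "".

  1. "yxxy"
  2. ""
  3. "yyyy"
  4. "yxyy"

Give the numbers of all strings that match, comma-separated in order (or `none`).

2, 3, 4

1 → no match
2 → match
3 → match
4 → match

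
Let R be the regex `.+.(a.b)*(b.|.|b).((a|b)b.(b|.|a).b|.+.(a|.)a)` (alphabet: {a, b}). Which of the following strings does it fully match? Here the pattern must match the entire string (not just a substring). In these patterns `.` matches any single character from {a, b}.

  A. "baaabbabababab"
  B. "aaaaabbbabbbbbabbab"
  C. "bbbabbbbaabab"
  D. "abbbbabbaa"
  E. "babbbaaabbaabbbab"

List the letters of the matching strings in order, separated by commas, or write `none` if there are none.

A, D, E

A → match
B → no match
C → no match
D → match
E → match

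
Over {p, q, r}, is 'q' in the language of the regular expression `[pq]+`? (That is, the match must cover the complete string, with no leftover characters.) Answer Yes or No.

Yes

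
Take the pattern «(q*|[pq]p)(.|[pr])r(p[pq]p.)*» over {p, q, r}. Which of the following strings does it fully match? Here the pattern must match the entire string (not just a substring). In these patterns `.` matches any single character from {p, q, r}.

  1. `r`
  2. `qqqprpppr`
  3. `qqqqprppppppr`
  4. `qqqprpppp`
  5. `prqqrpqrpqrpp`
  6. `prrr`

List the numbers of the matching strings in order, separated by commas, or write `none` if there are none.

2, 4

1 → no match
2 → match
3 → no match
4 → match
5 → no match
6 → no match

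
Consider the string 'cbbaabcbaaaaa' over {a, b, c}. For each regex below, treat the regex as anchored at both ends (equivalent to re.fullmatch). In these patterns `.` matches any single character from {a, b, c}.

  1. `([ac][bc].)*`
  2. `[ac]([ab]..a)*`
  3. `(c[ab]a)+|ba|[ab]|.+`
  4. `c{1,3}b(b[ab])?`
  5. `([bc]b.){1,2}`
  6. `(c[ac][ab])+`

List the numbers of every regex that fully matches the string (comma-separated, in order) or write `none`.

1 → no match
2 → match
3 → match
4 → no match
5 → no match
6 → no match

2, 3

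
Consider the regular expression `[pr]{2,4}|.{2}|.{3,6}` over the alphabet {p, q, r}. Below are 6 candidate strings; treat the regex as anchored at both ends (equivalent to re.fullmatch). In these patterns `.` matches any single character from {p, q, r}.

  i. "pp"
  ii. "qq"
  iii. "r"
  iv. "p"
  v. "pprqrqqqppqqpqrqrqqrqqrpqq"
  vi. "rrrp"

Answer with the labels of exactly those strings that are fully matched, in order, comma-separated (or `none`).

i → match
ii → match
iii → no match
iv → no match
v → no match
vi → match

i, ii, vi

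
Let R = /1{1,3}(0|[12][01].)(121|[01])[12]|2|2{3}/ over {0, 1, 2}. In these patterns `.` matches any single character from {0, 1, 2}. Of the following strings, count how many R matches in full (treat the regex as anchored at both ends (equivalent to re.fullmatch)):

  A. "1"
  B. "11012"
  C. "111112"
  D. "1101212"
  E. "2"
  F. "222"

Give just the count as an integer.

A → no match
B → match
C → match
D → match
E → match
F → match
Total matched: 5

5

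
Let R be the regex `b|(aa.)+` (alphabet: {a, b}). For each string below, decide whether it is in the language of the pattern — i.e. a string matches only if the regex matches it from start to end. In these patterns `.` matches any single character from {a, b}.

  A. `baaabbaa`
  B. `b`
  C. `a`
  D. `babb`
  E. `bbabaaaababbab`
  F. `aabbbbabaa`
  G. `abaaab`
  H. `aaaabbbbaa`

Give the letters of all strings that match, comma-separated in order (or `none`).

B

A → no match
B → match
C → no match
D → no match
E → no match
F → no match
G → no match
H → no match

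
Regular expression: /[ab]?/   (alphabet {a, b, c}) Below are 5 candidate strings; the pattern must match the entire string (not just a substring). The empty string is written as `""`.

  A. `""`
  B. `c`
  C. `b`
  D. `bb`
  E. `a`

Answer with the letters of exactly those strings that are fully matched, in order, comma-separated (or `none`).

A, C, E

A. `""` → match
B. `c` → no match
C. `b` → match
D. `bb` → no match
E. `a` → match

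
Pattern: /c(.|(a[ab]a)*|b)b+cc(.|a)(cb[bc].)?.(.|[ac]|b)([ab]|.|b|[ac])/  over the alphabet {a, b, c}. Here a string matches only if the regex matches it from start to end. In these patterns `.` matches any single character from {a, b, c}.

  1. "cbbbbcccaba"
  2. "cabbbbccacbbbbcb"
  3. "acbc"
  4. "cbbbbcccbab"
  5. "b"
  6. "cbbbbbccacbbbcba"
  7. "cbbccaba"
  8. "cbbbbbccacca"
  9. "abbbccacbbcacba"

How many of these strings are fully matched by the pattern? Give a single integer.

5

1. "cbbbbcccaba" → match
2 → match
3. "acbc" → no match — must start with "c"
4. "cbbbbcccbab" → match
5. "b" → no match — must start with "c"
6 → match
7. "cbbccaba" → no match
8. "cbbbbbccacca" → match
9 → no match — must start with "c"
Total matched: 5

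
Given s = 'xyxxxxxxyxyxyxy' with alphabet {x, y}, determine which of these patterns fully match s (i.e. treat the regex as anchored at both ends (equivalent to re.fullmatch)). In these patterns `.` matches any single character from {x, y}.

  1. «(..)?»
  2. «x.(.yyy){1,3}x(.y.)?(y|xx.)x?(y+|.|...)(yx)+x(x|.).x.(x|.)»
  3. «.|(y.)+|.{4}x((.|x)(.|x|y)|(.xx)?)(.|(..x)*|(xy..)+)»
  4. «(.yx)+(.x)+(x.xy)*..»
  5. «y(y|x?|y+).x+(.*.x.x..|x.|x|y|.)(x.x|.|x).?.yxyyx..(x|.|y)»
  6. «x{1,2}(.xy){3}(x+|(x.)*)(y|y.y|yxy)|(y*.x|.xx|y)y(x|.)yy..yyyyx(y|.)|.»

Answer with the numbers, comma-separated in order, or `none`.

3, 4

1 → no match
2 → no match
3 → match
4 → match
5 → no match — must start with 'y'
6 → no match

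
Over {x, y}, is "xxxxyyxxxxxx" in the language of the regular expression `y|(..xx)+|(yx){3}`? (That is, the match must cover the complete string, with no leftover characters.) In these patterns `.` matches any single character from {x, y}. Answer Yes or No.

Yes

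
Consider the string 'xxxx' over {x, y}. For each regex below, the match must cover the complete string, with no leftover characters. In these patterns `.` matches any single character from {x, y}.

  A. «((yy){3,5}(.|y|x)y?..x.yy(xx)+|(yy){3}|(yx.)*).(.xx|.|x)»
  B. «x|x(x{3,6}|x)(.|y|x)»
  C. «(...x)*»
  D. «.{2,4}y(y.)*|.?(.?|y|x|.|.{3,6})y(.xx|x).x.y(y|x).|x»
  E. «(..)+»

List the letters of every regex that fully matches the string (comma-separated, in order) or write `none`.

A → match
B → no match
C → match
D → no match
E → match

A, C, E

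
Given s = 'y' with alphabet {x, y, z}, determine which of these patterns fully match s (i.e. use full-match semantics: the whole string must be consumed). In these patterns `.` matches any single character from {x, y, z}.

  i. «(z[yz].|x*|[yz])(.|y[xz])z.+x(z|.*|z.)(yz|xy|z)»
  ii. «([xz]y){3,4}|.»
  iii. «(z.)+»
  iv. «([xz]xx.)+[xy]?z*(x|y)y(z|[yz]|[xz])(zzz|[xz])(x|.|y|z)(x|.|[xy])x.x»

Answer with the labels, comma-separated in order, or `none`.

i → no match
ii → match
iii → no match — must start with 'z'
iv → no match — must end with 'x'

ii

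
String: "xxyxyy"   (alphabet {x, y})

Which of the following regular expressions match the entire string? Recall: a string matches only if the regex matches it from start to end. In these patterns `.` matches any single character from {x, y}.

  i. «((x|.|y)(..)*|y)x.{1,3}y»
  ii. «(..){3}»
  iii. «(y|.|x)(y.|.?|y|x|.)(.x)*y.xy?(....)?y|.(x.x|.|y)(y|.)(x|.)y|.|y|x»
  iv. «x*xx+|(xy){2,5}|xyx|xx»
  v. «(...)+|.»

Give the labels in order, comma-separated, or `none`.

i, ii, v

i → match
ii → match
iii → no match
iv → no match
v → match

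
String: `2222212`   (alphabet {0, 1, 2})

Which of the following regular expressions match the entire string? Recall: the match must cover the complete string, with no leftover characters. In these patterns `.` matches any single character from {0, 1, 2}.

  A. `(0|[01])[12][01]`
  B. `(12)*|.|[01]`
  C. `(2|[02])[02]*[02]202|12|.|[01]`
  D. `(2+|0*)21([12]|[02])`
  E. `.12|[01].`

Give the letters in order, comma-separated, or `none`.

D

A → no match
B → no match
C → no match
D → match
E → no match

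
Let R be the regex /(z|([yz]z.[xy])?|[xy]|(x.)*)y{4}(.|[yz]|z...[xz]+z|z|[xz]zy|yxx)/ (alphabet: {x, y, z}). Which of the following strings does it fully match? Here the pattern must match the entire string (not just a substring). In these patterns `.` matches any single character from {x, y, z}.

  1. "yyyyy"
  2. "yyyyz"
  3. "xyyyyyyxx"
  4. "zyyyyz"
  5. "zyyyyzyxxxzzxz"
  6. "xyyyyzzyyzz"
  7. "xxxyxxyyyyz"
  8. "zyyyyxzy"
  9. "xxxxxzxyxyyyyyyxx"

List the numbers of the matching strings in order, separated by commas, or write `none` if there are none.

1, 2, 3, 4, 5, 6, 7, 8, 9

1 → match
2 → match
3 → match
4 → match
5 → match
6 → match
7 → match
8 → match
9 → match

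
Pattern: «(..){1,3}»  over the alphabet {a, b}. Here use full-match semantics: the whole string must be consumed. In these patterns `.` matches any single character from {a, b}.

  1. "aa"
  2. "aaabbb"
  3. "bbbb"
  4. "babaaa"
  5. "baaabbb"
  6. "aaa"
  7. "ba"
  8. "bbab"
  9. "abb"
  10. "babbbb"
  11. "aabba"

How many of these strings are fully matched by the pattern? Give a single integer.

1 → match
2 → match
3 → match
4 → match
5 → no match
6 → no match
7 → match
8 → match
9 → no match
10 → match
11 → no match
Total matched: 7

7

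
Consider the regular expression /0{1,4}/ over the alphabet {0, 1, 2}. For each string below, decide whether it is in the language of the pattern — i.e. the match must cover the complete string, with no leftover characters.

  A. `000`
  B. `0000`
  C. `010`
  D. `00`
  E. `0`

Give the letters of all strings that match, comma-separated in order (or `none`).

A, B, D, E

A. `000` → match
B. `0000` → match
C. `010` → no match
D. `00` → match
E. `0` → match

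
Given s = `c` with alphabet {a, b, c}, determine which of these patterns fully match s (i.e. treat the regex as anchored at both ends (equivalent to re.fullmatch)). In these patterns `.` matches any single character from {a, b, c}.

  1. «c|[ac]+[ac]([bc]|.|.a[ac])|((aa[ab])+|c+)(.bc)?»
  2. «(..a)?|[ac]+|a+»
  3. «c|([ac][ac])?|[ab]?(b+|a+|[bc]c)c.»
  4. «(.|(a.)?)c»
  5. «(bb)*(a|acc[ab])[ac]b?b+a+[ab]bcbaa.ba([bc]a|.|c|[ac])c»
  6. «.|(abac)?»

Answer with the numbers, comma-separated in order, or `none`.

1, 2, 3, 4, 6

1 → match
2 → match
3 → match
4 → match
5 → no match
6 → match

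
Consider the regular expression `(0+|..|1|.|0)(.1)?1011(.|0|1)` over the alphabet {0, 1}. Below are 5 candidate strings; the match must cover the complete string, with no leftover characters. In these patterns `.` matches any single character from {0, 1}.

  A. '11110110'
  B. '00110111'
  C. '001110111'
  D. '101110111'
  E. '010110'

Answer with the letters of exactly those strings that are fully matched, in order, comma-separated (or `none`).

A. '11110110' → match
B. '00110111' → match
C. '001110111' → match
D. '101110111' → match
E. '010110' → match

A, B, C, D, E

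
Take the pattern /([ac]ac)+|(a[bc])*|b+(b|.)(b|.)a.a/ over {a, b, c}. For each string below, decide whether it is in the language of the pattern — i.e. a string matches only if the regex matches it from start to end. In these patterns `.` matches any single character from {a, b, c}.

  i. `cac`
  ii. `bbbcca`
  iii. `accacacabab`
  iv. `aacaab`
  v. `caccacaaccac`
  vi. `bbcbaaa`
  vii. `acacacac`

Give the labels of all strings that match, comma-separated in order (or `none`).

i. `cac` → match
ii. `bbbcca` → no match
iii. `accacacabab` → no match
iv. `aacaab` → no match
v. `caccacaaccac` → match
vi. `bbcbaaa` → match
vii. `acacacac` → match

i, v, vi, vii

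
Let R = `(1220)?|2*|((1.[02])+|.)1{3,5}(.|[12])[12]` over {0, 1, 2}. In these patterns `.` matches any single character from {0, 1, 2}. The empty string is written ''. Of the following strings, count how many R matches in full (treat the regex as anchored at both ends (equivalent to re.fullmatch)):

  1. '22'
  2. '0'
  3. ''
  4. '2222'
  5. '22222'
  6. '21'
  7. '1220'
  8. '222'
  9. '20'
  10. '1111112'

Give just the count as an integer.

1 → match
2 → no match
3 → match
4 → match
5 → match
6 → no match
7 → match
8 → match
9 → no match
10 → match
Total matched: 7

7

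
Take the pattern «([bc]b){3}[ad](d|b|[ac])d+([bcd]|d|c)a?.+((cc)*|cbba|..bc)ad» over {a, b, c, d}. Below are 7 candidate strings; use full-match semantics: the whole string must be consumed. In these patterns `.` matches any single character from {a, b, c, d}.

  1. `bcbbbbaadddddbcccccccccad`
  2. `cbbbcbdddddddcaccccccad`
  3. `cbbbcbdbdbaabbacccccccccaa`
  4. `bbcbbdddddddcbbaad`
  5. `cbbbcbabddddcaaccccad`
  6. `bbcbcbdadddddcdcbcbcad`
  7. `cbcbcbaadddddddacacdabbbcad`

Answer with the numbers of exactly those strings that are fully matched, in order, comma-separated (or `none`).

2, 5, 6, 7

1 → no match
2 → match
3 → no match — must end with `ad`
4 → no match
5 → match
6 → match
7 → match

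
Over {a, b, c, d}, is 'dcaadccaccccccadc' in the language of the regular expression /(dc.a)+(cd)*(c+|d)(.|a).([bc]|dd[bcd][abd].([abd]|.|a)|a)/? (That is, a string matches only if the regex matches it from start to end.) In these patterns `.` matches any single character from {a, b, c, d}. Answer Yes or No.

Yes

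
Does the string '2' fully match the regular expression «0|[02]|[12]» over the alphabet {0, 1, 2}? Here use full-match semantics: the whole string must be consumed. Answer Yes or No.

Yes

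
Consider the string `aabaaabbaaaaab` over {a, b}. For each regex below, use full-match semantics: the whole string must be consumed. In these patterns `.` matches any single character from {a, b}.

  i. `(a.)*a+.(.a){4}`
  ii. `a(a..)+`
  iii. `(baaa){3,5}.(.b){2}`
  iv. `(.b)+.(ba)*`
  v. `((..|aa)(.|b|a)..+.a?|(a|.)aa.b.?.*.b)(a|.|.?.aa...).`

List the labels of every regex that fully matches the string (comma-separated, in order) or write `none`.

i → no match — must end with `a`
ii → no match
iii → no match — must start with `baaa`
iv → no match
v → match

v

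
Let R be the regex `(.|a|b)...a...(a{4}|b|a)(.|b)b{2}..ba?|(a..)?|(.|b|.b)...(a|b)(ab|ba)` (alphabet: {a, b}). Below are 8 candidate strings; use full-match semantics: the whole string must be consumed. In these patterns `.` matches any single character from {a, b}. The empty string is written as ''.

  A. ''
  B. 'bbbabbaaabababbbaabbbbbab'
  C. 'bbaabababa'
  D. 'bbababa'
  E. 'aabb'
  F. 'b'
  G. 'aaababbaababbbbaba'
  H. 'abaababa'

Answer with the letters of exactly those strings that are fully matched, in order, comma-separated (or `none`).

A, D, H

A → match
B → no match
C → no match
D → match
E → no match
F → no match
G → no match
H → match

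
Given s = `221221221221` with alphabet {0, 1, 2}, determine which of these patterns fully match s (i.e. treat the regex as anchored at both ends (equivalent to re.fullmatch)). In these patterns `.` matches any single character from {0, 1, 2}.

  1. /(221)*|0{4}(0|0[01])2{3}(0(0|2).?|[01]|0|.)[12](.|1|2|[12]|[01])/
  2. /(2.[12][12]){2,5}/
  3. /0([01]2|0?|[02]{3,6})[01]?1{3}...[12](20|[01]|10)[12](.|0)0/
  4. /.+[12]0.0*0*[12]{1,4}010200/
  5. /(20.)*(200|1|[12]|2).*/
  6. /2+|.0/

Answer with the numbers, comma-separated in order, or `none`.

1 → match
2 → no match
3 → no match — must start with `0`
4 → no match — must end with `010200`
5 → match
6 → no match

1, 5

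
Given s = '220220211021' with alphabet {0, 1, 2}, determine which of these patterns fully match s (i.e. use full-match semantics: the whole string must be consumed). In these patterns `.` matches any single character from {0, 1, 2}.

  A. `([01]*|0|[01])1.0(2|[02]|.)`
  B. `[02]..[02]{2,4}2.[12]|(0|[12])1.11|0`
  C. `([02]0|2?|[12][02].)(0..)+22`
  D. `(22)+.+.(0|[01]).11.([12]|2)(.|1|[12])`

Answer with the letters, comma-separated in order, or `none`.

D

A → no match
B → no match
C → no match — must end with '22'
D → match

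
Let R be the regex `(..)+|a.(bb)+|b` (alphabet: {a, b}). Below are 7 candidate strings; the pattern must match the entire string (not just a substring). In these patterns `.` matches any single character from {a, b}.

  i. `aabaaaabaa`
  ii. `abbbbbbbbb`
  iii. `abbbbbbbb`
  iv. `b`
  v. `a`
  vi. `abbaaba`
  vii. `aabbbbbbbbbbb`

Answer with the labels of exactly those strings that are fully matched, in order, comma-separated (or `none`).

i, ii, iv

i → match
ii → match
iii → no match
iv → match
v → no match
vi → no match
vii → no match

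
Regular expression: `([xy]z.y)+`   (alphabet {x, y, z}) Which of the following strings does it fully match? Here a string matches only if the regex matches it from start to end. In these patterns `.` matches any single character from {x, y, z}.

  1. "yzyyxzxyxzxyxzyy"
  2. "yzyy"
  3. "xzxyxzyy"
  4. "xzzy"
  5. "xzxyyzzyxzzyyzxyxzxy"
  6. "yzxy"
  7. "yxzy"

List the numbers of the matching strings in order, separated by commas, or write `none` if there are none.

1, 2, 3, 4, 5, 6

1 → match
2 → match
3 → match
4 → match
5 → match
6 → match
7 → no match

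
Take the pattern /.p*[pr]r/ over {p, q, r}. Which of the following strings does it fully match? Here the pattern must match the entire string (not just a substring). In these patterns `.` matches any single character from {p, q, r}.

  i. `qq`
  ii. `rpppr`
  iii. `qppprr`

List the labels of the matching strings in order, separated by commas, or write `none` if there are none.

ii, iii

i → no match — must end with `r`
ii → match
iii → match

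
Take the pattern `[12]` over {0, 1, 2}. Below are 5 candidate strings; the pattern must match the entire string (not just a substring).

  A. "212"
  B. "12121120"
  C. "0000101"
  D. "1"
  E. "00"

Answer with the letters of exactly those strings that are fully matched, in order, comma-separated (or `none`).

D

A → no match
B → no match
C → no match
D → match
E → no match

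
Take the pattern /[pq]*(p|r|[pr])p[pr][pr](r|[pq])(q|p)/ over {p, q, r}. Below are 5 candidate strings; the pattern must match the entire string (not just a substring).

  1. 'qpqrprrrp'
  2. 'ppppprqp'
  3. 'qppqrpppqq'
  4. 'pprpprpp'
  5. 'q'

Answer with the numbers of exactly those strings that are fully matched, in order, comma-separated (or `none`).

1. 'qpqrprrrp' → match
2. 'ppppprqp' → match
3. 'qppqrpppqq' → match
4. 'pprpprpp' → match
5. 'q' → no match

1, 2, 3, 4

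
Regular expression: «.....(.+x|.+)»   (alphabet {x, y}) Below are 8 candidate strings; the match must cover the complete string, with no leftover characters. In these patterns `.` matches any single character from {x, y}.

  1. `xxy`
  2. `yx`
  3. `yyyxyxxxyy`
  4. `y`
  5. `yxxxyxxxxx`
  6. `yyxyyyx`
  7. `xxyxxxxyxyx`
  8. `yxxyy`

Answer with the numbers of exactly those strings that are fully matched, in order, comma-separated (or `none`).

3, 5, 6, 7

1 → no match
2 → no match
3 → match
4 → no match
5 → match
6 → match
7 → match
8 → no match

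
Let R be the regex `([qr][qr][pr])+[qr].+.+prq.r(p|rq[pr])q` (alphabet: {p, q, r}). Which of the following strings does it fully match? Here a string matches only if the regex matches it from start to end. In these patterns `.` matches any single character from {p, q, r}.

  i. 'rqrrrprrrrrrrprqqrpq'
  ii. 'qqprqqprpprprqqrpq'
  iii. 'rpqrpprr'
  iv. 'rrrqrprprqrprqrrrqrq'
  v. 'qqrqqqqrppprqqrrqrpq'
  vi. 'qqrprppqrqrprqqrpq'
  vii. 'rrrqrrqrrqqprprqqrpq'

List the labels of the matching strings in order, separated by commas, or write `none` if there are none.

i → match
ii → match
iii → no match — must end with 'q'
iv → match
v → no match
vi → no match
vii → match

i, ii, iv, vii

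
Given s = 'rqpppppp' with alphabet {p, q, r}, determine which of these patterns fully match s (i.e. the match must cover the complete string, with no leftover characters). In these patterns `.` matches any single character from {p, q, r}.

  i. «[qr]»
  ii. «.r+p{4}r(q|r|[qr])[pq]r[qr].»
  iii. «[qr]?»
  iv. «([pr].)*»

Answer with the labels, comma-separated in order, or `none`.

iv

i → no match
ii → no match
iii → no match
iv → match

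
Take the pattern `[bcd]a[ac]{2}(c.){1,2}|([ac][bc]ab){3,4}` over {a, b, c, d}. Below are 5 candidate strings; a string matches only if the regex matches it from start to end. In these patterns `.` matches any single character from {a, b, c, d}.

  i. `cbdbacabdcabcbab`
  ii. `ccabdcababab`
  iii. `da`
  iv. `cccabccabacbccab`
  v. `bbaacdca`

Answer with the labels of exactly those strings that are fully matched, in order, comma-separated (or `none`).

none

i → no match
ii → no match
iii → no match
iv → no match
v → no match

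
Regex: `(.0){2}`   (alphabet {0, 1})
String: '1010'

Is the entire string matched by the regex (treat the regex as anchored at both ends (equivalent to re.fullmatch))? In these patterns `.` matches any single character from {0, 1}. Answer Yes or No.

Yes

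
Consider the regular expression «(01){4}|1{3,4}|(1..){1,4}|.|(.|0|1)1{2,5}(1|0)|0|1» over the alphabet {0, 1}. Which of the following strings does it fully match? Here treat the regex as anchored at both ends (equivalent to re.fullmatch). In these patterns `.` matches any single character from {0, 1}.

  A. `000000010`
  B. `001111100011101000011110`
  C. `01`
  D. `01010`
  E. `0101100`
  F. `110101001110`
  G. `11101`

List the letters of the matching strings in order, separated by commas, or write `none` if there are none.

none

A. `000000010` → no match
B → no match
C. `01` → no match
D. `01010` → no match
E. `0101100` → no match
F. `110101001110` → no match
G. `11101` → no match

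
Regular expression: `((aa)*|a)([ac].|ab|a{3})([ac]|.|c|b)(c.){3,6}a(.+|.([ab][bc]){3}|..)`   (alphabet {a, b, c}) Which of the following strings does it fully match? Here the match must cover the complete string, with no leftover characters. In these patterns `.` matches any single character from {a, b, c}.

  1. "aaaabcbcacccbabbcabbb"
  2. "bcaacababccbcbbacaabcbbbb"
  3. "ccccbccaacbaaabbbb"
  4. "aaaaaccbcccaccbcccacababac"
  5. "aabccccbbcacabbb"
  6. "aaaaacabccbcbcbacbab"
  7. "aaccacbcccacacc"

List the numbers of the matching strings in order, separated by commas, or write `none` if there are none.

1

1 → match
2 → no match
3 → no match
4 → no match
5 → no match
6 → no match
7 → no match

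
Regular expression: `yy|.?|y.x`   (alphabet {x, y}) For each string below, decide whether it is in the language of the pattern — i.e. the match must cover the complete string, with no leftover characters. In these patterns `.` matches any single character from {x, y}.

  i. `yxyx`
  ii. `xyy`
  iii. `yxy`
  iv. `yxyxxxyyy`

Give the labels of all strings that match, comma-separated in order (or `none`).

none

i → no match
ii → no match
iii → no match
iv → no match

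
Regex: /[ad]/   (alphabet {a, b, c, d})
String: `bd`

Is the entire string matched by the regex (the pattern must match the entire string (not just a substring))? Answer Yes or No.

No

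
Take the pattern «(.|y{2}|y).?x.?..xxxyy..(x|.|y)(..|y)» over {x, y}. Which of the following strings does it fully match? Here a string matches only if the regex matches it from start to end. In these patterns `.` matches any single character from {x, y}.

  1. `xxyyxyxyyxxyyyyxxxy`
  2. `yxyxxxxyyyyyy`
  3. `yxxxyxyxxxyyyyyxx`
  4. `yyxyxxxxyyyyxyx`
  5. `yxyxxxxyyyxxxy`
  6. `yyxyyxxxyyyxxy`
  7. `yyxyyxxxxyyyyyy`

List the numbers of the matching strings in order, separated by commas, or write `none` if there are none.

1 → no match
2 → match
3 → no match
4 → match
5 → match
6 → match
7 → match

2, 4, 5, 6, 7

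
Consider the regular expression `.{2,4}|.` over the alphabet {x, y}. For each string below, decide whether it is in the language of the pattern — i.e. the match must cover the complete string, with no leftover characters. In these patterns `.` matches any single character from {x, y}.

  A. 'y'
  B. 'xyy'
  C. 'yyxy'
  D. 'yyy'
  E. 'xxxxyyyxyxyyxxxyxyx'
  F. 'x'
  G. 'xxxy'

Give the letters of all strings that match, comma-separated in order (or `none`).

A. 'y' → match
B. 'xyy' → match
C. 'yyxy' → match
D. 'yyy' → match
E → no match
F. 'x' → match
G. 'xxxy' → match

A, B, C, D, F, G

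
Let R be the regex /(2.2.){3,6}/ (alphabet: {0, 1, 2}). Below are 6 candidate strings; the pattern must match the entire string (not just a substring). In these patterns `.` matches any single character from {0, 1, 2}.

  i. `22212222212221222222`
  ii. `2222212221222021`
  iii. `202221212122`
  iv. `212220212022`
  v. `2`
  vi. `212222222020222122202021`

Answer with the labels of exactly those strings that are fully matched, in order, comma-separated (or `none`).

i, ii, iii, iv, vi

i → match
ii → match
iii → match
iv → match
v → no match
vi → match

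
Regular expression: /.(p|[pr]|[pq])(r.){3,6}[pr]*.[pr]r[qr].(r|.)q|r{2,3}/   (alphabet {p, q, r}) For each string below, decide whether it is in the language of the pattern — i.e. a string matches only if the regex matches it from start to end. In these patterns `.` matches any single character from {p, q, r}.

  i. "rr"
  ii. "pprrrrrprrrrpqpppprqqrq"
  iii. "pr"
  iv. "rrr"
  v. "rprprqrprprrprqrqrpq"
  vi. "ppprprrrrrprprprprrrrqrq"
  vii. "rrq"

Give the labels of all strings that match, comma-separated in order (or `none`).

i, iv

i → match
ii → no match
iii → no match
iv → match
v → no match
vi → no match
vii → no match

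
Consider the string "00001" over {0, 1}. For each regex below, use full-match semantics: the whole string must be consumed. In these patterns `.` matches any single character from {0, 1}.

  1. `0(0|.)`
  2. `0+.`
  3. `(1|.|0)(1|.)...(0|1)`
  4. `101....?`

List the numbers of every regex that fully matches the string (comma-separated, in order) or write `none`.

1 → no match
2 → match
3 → no match
4 → no match — must start with "101"

2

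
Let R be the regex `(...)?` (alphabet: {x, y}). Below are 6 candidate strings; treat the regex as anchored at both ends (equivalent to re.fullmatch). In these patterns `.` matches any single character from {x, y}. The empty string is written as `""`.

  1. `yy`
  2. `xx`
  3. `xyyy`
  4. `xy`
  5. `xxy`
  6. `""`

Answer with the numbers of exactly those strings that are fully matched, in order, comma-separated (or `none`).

1. `yy` → no match
2. `xx` → no match
3. `xyyy` → no match
4. `xy` → no match
5. `xxy` → match
6. `""` → match

5, 6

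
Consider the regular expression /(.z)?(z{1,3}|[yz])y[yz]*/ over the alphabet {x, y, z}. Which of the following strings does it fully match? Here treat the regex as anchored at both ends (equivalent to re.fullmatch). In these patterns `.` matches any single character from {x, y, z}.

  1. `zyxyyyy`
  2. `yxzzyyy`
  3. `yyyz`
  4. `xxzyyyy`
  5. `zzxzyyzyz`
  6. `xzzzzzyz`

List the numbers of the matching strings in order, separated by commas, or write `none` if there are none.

3

1 → no match
2 → no match
3 → match
4 → no match
5 → no match
6 → no match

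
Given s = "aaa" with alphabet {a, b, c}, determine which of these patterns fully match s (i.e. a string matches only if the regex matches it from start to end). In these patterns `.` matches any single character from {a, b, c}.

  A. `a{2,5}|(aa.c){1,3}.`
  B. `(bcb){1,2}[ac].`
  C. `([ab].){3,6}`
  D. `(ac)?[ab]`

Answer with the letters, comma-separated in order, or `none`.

A → match
B → no match — must start with "bcb"
C → no match
D → no match

A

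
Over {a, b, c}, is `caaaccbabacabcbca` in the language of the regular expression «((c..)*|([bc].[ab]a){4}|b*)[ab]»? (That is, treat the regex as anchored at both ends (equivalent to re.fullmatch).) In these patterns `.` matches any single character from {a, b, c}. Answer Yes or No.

No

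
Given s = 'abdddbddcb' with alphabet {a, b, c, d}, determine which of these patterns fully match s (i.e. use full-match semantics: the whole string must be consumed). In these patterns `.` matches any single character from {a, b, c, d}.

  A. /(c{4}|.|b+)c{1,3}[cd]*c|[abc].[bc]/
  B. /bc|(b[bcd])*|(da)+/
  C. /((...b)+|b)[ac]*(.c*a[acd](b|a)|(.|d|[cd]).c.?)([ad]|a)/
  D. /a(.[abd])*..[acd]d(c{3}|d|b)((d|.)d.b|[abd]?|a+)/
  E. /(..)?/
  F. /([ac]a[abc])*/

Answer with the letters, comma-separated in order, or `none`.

D

A → no match
B → no match
C → no match
D → match
E → no match
F → no match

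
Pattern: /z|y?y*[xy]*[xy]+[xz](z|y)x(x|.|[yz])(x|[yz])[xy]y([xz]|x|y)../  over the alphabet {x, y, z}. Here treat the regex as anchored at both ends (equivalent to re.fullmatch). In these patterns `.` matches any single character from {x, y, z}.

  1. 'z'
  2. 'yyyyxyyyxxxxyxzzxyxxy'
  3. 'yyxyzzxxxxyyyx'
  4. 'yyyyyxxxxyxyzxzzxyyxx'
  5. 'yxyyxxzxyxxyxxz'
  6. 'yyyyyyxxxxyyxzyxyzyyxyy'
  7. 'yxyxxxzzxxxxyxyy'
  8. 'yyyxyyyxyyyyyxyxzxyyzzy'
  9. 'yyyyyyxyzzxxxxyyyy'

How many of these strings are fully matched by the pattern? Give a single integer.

8

1 → match
2 → match
3 → match
4 → no match
5 → match
6 → match
7 → match
8 → match
9 → match
Total matched: 8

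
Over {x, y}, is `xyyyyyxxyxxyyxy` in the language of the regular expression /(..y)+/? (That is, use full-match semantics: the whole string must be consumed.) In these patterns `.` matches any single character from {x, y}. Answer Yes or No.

Yes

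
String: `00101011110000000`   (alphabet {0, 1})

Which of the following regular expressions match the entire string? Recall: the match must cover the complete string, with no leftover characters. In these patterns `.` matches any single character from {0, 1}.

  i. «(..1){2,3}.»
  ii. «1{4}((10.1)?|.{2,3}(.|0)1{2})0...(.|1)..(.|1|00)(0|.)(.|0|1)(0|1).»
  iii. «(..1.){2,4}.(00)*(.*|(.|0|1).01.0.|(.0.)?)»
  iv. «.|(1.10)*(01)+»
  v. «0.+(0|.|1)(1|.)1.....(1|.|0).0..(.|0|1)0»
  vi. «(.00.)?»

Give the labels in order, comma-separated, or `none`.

iii, v

i → no match
ii → no match — must start with `1`
iii → match
iv → no match
v → match
vi → no match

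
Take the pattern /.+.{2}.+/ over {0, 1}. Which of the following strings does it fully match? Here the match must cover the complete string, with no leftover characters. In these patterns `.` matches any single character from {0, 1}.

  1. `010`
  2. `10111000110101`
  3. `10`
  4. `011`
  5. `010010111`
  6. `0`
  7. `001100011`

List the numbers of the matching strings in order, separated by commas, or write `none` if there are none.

2, 5, 7

1 → no match
2 → match
3 → no match
4 → no match
5 → match
6 → no match
7 → match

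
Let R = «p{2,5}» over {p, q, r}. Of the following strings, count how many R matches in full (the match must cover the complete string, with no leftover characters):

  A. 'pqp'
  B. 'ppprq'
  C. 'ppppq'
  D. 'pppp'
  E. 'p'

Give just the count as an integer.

1

A → no match
B → no match — must end with 'p'
C → no match — must end with 'p'
D → match
E → no match
Total matched: 1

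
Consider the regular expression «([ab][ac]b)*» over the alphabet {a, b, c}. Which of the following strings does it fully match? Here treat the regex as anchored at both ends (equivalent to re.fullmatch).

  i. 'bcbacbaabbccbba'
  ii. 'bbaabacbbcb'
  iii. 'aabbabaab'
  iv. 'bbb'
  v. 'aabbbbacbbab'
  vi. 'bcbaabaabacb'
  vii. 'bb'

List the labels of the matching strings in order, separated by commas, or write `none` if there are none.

i → no match
ii. 'bbaabacbbcb' → no match
iii. 'aabbabaab' → match
iv. 'bbb' → no match
v. 'aabbbbacbbab' → no match
vi. 'bcbaabaabacb' → match
vii. 'bb' → no match

iii, vi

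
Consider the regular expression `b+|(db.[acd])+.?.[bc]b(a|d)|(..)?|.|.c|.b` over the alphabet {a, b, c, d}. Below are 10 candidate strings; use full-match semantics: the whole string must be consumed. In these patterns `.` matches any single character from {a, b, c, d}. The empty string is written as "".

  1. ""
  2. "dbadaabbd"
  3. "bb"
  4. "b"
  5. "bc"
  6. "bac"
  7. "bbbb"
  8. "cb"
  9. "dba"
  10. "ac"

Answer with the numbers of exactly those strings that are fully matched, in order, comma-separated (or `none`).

1. "" → match
2. "dbadaabbd" → match
3. "bb" → match
4. "b" → match
5. "bc" → match
6. "bac" → no match
7. "bbbb" → match
8. "cb" → match
9. "dba" → no match
10. "ac" → match

1, 2, 3, 4, 5, 7, 8, 10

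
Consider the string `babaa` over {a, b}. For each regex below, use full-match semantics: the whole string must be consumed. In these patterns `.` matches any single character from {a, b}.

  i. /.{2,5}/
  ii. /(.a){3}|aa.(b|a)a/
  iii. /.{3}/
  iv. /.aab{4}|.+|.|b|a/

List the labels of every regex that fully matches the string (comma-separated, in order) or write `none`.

i, iv

i → match
ii → no match
iii → no match
iv → match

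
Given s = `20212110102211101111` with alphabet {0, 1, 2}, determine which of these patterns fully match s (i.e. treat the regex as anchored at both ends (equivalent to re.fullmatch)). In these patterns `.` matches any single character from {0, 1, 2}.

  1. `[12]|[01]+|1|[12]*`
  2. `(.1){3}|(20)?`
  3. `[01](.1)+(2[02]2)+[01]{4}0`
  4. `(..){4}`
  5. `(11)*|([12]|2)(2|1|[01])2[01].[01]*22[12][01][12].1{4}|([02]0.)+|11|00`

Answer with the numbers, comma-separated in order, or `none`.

1 → no match
2 → no match
3 → no match — must end with `0`
4 → no match
5 → match

5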